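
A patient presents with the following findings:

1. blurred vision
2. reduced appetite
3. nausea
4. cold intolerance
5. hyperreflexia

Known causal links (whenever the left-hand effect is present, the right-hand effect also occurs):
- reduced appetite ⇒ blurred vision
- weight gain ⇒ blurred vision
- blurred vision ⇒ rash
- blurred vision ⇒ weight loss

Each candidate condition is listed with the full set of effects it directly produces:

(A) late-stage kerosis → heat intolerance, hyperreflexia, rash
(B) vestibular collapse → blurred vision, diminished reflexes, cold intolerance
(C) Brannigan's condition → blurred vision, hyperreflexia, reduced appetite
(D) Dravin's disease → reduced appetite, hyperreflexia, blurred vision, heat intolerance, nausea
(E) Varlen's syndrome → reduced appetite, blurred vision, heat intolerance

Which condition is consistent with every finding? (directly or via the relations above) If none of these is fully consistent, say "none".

none

Per-candidate check:
(A) late-stage kerosis — blurred vision ✗; reduced appetite ✗; nausea ✗; cold intolerance ✗; hyperreflexia ✓
(B) vestibular collapse — fails on reduced appetite, nausea, hyperreflexia (predicts diminished reflexes, not hyperreflexia)
(C) Brannigan's condition — blurred vision ✓; reduced appetite ✓; nausea ✗; cold intolerance ✗; hyperreflexia ✓
(D) Dravin's disease — fails on cold intolerance (predicts heat intolerance, not cold intolerance)
(E) Varlen's syndrome — fails on nausea, cold intolerance, hyperreflexia (predicts heat intolerance, not cold intolerance)
Every candidate fails on at least one observation.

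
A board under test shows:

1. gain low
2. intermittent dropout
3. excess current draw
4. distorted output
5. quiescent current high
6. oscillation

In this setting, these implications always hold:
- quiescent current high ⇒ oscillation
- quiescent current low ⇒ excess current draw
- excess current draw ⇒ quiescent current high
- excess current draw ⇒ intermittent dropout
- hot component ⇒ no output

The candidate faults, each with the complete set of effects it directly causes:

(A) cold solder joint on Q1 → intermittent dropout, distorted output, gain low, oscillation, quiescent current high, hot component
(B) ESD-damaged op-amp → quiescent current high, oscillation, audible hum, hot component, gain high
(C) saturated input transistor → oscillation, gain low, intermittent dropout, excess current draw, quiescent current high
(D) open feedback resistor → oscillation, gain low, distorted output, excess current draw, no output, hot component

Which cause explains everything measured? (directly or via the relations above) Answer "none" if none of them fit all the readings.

D

Checking each candidate against the observations:
(A) cold solder joint on Q1 — does not account for excess current draw
(B) ESD-damaged op-amp — gain low miss; intermittent dropout miss; excess current draw miss; distorted output miss; quiescent current high match; oscillation match
(C) saturated input transistor — gain low match; intermittent dropout match; excess current draw match; distorted output miss; quiescent current high match; oscillation match
(D) open feedback resistor — accounts for every observation (intermittent dropout through excess current draw → intermittent dropout)
(D) alone accounts for all the evidence.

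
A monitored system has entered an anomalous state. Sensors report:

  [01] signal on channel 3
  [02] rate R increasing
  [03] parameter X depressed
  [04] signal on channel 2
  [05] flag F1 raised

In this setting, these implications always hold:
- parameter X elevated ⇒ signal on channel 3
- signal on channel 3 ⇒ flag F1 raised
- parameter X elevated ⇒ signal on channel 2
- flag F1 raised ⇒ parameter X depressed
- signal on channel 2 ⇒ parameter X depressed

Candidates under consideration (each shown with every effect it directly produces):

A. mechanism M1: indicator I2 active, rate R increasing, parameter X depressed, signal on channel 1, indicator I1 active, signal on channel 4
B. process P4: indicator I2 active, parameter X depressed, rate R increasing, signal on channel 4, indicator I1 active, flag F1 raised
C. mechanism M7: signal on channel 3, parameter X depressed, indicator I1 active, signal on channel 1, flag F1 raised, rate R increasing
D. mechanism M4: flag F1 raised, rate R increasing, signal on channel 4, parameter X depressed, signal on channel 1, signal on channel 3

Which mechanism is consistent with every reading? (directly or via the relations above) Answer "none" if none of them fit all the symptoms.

For each candidate, compare predicted effects to what was observed:
(A) mechanism M1 — does not account for signal on channel 3, signal on channel 2, flag F1 raised
(B) process P4 — signal on channel 3 -; rate R increasing +; parameter X depressed +; signal on channel 2 -; flag F1 raised +
(C) mechanism M7 — signal on channel 3 +; rate R increasing +; parameter X depressed +; signal on channel 2 -; flag F1 raised +
(D) mechanism M4 — does not account for signal on channel 2
No candidate is consistent with all observations.

none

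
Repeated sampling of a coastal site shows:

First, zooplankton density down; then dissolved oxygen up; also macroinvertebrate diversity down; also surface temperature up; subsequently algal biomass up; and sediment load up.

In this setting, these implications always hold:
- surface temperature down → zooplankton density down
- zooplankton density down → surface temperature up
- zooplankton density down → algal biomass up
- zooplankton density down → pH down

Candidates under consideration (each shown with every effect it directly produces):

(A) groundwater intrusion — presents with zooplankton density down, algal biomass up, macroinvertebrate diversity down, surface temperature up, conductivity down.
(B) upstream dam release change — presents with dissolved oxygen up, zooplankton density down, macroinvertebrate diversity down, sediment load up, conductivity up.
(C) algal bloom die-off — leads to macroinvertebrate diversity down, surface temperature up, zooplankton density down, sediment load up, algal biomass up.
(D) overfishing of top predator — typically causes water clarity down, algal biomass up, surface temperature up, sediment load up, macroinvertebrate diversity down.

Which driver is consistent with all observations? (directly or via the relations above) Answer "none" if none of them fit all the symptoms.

B

Checking each candidate against the observations:
(A) groundwater intrusion — does not account for dissolved oxygen up, sediment load up
(B) upstream dam release change — accounts for every observation (surface temperature up through zooplankton density down → surface temperature up)
(C) algal bloom die-off — does not account for dissolved oxygen up
(D) overfishing of top predator — zooplankton density down miss; dissolved oxygen up miss; macroinvertebrate diversity down match; surface temperature up match; algal biomass up match; sediment load up match
(B) alone accounts for all the evidence.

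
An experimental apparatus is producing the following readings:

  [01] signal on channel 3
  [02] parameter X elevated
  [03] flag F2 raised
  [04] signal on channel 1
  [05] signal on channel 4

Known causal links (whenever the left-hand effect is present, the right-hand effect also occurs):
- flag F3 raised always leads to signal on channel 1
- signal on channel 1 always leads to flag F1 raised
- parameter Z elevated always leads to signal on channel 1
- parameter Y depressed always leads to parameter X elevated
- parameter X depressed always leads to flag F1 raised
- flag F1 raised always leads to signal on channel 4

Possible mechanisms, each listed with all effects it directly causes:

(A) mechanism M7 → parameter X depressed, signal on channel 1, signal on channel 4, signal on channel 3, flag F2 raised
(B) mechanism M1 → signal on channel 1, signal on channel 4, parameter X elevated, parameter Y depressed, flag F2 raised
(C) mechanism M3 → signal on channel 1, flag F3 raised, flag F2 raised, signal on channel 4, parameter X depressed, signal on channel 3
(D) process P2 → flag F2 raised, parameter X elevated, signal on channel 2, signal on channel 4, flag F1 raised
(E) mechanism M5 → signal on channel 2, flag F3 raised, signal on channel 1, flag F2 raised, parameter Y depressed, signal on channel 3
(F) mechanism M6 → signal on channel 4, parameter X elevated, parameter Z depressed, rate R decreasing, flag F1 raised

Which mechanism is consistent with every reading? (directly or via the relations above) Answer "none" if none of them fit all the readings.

E

Testing each hypothesis:
(A) mechanism M7 — signal on channel 3 match; parameter X elevated miss; flag F2 raised match; signal on channel 1 match; signal on channel 4 match
(B) mechanism M1 — signal on channel 3 miss; parameter X elevated match; flag F2 raised match; signal on channel 1 match; signal on channel 4 match
(C) mechanism M3 — signal on channel 3 match; parameter X elevated miss; flag F2 raised match; signal on channel 1 match; signal on channel 4 match
(D) process P2 — signal on channel 3 miss; parameter X elevated match; flag F2 raised match; signal on channel 1 miss; signal on channel 4 match
(E) mechanism M5 — accounts for every observation (parameter X elevated through parameter Y depressed → parameter X elevated)
(F) mechanism M6 — signal on channel 3 miss; parameter X elevated match; flag F2 raised miss; signal on channel 1 miss; signal on channel 4 match
(E) is the only candidate with no mismatches.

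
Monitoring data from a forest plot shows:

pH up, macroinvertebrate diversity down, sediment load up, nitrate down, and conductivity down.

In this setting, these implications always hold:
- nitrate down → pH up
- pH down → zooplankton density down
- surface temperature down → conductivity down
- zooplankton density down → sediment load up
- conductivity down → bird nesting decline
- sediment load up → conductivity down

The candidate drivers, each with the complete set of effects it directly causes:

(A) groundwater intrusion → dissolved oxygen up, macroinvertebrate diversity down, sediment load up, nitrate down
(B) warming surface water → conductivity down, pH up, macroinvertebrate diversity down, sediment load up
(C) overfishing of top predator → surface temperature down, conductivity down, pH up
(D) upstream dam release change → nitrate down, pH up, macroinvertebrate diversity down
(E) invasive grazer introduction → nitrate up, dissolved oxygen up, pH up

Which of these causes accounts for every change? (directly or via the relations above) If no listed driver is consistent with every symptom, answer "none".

Per-candidate check:
(A) groundwater intrusion — accounts for every observation (pH up through nitrate down → pH up)
(B) warming surface water — does not account for nitrate down
(C) overfishing of top predator — pH up match; macroinvertebrate diversity down miss; sediment load up miss; nitrate down miss; conductivity down match
(D) upstream dam release change — pH up match; macroinvertebrate diversity down match; sediment load up miss; nitrate down match; conductivity down miss
(E) invasive grazer introduction — pH up match; macroinvertebrate diversity down miss; sediment load up miss; nitrate down miss; conductivity down miss
(A) is the only candidate with no mismatches.

A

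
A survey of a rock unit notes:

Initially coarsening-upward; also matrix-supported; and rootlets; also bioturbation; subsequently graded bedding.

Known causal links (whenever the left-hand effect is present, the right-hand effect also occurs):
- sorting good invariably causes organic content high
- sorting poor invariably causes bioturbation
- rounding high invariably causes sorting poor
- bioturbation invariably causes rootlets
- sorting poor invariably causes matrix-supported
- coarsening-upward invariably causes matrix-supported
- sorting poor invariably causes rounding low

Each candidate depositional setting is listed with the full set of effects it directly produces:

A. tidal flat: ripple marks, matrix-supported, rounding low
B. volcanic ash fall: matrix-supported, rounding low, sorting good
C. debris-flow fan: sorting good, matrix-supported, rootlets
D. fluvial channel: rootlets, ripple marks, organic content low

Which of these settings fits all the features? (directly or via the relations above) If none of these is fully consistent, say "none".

Per-candidate check:
(A) tidal flat — coarsening-upward miss; matrix-supported match; rootlets miss; bioturbation miss; graded bedding miss
(B) volcanic ash fall — coarsening-upward miss; matrix-supported match; rootlets miss; bioturbation miss; graded bedding miss
(C) debris-flow fan — does not account for coarsening-upward, bioturbation, graded bedding
(D) fluvial channel — coarsening-upward miss; matrix-supported miss; rootlets match; bioturbation miss; graded bedding miss
None of the listed candidates fits everything.

none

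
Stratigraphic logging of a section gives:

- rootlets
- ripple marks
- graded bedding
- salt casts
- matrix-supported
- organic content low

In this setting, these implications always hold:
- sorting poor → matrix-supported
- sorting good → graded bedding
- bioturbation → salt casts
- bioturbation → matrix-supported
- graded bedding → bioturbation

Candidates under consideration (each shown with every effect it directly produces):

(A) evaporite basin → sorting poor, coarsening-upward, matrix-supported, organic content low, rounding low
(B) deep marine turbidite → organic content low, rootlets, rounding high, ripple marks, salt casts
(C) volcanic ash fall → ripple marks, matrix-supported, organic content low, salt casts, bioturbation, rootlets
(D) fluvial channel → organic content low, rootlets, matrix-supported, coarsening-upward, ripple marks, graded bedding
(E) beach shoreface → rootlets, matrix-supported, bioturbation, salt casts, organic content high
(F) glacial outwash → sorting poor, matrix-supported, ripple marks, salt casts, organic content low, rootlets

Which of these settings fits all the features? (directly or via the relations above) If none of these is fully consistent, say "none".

D

Checking each candidate against the observations:
(A) evaporite basin — does not account for rootlets, ripple marks, graded bedding, salt casts
(B) deep marine turbidite — rootlets ✓; ripple marks ✓; graded bedding ✗; salt casts ✓; matrix-supported ✗; organic content low ✓
(C) volcanic ash fall — rootlets ✓; ripple marks ✓; graded bedding ✗; salt casts ✓; matrix-supported ✓; organic content low ✓
(D) fluvial channel — accounts for every observation (salt casts via graded bedding → bioturbation → salt casts)
(E) beach shoreface — rootlets ✓; ripple marks ✗; graded bedding ✗; salt casts ✓; matrix-supported ✓; organic content low ✗
(F) glacial outwash — rootlets ✓; ripple marks ✓; graded bedding ✗; salt casts ✓; matrix-supported ✓; organic content low ✓
Only (D) is consistent with every observation.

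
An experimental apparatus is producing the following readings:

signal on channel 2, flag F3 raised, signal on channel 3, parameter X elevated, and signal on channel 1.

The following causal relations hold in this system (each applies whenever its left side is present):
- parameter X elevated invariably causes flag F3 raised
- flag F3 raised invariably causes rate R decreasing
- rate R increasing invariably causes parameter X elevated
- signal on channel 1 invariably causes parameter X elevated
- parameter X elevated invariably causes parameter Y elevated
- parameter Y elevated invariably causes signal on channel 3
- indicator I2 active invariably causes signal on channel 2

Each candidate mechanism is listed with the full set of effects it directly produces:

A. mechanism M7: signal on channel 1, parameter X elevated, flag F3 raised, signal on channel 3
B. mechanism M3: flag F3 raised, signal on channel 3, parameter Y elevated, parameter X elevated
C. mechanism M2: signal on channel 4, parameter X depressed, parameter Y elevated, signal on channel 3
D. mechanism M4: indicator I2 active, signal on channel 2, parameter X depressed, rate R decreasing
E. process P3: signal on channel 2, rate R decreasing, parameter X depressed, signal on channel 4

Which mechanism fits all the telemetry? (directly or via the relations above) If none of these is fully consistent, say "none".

none

Testing each hypothesis:
(A) mechanism M7 — signal on channel 2 miss; flag F3 raised match; signal on channel 3 match; parameter X elevated match; signal on channel 1 match
(B) mechanism M3 — does not account for signal on channel 2, signal on channel 1
(C) mechanism M2 — fails on signal on channel 2, flag F3 raised, parameter X elevated, signal on channel 1 (predicts parameter X depressed, not parameter X elevated)
(D) mechanism M4 — signal on channel 2 match; flag F3 raised miss; signal on channel 3 miss; parameter X elevated miss; signal on channel 1 miss
(E) process P3 — fails on flag F3 raised, signal on channel 3, parameter X elevated, signal on channel 1 (predicts parameter X depressed, not parameter X elevated)
No candidate is consistent with all observations.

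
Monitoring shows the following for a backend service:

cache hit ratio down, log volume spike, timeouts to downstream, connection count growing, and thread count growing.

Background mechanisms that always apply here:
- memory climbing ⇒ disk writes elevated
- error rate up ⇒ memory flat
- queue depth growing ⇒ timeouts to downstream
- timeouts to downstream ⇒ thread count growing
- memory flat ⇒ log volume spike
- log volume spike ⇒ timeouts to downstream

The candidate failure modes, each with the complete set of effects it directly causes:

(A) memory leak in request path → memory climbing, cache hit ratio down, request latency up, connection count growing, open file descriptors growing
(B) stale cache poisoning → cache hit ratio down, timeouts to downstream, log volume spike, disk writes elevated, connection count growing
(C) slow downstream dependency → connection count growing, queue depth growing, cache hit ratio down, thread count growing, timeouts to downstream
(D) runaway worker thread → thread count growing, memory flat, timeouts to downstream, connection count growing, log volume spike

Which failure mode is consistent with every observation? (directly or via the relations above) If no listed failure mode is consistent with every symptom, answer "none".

B

Per-candidate check:
(A) memory leak in request path — cache hit ratio down +; log volume spike -; timeouts to downstream -; connection count growing +; thread count growing -
(B) stale cache poisoning — cache hit ratio down +; log volume spike +; timeouts to downstream +; connection count growing +; thread count growing + (via timeouts to downstream → thread count growing)
(C) slow downstream dependency — does not account for log volume spike
(D) runaway worker thread — does not account for cache hit ratio down
(B) alone accounts for all the evidence.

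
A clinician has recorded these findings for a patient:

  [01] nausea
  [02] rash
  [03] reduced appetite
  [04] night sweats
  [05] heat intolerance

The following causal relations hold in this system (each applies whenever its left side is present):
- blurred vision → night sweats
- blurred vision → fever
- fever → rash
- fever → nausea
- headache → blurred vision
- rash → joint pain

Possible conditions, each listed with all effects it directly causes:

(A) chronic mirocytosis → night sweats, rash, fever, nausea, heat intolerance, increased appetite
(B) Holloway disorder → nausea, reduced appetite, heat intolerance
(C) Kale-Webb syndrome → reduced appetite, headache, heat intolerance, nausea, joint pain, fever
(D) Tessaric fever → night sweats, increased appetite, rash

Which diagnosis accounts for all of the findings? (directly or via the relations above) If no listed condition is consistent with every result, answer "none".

For each candidate, compare predicted effects to what was observed:
(A) chronic mirocytosis — nausea ✓; rash ✓; reduced appetite ✗; night sweats ✓; heat intolerance ✓
(B) Holloway disorder — nausea ✓; rash ✗; reduced appetite ✓; night sweats ✗; heat intolerance ✓
(C) Kale-Webb syndrome — nausea ✓; rash ✓ (via fever → rash); reduced appetite ✓; night sweats ✓ (via headache → blurred vision → night sweats); heat intolerance ✓
(D) Tessaric fever — fails on nausea, reduced appetite, heat intolerance (predicts increased appetite, not reduced appetite)
(C) is the only candidate with no mismatches.

C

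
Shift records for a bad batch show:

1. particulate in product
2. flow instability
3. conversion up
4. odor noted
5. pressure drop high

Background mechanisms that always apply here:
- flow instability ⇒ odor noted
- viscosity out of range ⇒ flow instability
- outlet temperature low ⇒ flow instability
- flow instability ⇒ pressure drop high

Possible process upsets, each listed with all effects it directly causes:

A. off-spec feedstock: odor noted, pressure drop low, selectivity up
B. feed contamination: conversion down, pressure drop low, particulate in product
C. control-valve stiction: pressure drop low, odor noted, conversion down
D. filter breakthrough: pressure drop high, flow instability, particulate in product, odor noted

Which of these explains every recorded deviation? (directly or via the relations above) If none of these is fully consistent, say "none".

Testing each hypothesis:
(A) off-spec feedstock — fails on particulate in product, flow instability, conversion up, pressure drop high (predicts pressure drop low, not pressure drop high)
(B) feed contamination — particulate in product match; flow instability miss; conversion up miss; odor noted miss; pressure drop high miss
(C) control-valve stiction — particulate in product miss; flow instability miss; conversion up miss; odor noted match; pressure drop high miss
(D) filter breakthrough — particulate in product match; flow instability match; conversion up miss; odor noted match; pressure drop high match
Every candidate fails on at least one observation.

none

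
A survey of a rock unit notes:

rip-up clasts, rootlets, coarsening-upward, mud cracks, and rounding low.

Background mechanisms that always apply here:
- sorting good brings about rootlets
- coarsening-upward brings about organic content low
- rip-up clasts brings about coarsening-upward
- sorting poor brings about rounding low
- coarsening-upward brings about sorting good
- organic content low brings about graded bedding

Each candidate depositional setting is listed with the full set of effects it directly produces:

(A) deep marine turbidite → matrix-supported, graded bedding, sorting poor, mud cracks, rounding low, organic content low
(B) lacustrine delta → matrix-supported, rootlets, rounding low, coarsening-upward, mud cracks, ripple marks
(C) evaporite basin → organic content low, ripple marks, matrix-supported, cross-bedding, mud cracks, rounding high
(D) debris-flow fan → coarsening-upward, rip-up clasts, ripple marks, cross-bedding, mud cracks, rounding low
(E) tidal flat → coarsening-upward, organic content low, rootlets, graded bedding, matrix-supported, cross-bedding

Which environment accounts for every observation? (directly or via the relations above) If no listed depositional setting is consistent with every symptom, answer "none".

Checking each candidate against the observations:
(A) deep marine turbidite — does not account for rip-up clasts, rootlets, coarsening-upward
(B) lacustrine delta — does not account for rip-up clasts
(C) evaporite basin — fails on rip-up clasts, rootlets, coarsening-upward, rounding low (predicts rounding high, not rounding low)
(D) debris-flow fan — accounts for every observation (rootlets through coarsening-upward → sorting good → rootlets)
(E) tidal flat — does not account for rip-up clasts, mud cracks, rounding low
Only (D) is consistent with every observation.

D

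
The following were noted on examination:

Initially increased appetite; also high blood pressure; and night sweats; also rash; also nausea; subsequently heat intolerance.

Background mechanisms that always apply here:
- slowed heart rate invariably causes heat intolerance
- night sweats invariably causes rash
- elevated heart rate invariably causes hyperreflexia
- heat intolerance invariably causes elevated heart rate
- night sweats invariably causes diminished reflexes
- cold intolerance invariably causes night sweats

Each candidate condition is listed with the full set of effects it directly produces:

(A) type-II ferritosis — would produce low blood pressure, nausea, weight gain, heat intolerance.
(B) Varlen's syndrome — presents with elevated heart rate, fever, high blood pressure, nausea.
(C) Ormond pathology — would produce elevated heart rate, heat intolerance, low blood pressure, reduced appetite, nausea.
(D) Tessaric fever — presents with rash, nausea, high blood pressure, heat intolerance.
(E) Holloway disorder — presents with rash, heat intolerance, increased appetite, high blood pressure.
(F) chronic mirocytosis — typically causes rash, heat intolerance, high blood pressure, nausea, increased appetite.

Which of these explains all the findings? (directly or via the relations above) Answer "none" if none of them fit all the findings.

none

For each candidate, compare predicted effects to what was observed:
(A) type-II ferritosis — fails on increased appetite, high blood pressure, night sweats, rash (predicts low blood pressure, not high blood pressure)
(B) Varlen's syndrome — does not account for increased appetite, night sweats, rash, heat intolerance
(C) Ormond pathology — increased appetite NO; high blood pressure NO; night sweats NO; rash NO; nausea yes; heat intolerance yes
(D) Tessaric fever — does not account for increased appetite, night sweats
(E) Holloway disorder — does not account for night sweats, nausea
(F) chronic mirocytosis — does not account for night sweats
Every candidate fails on at least one observation.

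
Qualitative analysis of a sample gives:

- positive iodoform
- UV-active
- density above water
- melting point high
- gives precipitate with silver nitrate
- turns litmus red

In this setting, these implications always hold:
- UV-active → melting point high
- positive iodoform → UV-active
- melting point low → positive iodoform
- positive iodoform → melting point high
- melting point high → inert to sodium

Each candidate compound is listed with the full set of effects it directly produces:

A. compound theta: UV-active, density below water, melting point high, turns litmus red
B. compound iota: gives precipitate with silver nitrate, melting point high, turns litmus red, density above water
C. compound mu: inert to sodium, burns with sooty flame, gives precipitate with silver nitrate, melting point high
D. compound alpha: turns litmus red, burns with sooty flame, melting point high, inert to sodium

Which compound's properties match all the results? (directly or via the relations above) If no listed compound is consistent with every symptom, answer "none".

For each candidate, compare predicted effects to what was observed:
(A) compound theta — fails on positive iodoform, density above water, gives precipitate with silver nitrate (predicts density below water, not density above water)
(B) compound iota — positive iodoform ✗; UV-active ✗; density above water ✓; melting point high ✓; gives precipitate with silver nitrate ✓; turns litmus red ✓
(C) compound mu — positive iodoform ✗; UV-active ✗; density above water ✗; melting point high ✓; gives precipitate with silver nitrate ✓; turns litmus red ✗
(D) compound alpha — positive iodoform ✗; UV-active ✗; density above water ✗; melting point high ✓; gives precipitate with silver nitrate ✗; turns litmus red ✓
None of the listed candidates fits everything.

none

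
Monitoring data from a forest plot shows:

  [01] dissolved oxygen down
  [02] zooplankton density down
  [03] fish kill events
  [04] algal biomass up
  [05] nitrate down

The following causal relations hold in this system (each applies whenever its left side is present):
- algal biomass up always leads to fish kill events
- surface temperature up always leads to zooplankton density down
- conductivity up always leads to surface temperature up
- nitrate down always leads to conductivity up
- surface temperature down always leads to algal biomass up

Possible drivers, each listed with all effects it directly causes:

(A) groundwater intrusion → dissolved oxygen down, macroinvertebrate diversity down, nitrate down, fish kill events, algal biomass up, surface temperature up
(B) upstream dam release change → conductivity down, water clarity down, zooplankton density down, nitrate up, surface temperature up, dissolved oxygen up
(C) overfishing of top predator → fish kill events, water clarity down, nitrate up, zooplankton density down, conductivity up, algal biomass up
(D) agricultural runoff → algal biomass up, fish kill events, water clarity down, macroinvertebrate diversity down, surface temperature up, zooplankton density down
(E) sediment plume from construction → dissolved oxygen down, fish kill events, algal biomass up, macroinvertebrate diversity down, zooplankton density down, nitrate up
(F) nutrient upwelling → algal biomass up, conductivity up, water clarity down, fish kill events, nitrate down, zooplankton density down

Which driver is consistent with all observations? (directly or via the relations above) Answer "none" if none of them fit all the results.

Checking each candidate against the observations:
(A) groundwater intrusion — dissolved oxygen down ✓; zooplankton density down ✓ (by surface temperature up → zooplankton density down); fish kill events ✓; algal biomass up ✓; nitrate down ✓
(B) upstream dam release change — fails on dissolved oxygen down, fish kill events, algal biomass up, nitrate down (predicts dissolved oxygen up, not dissolved oxygen down; predicts nitrate up, not nitrate down)
(C) overfishing of top predator — fails on dissolved oxygen down, nitrate down (predicts nitrate up, not nitrate down)
(D) agricultural runoff — dissolved oxygen down ✗; zooplankton density down ✓; fish kill events ✓; algal biomass up ✓; nitrate down ✗
(E) sediment plume from construction — dissolved oxygen down ✓; zooplankton density down ✓; fish kill events ✓; algal biomass up ✓; nitrate down ✗
(F) nutrient upwelling — dissolved oxygen down ✗; zooplankton density down ✓; fish kill events ✓; algal biomass up ✓; nitrate down ✓
Only (A) is consistent with every observation.

A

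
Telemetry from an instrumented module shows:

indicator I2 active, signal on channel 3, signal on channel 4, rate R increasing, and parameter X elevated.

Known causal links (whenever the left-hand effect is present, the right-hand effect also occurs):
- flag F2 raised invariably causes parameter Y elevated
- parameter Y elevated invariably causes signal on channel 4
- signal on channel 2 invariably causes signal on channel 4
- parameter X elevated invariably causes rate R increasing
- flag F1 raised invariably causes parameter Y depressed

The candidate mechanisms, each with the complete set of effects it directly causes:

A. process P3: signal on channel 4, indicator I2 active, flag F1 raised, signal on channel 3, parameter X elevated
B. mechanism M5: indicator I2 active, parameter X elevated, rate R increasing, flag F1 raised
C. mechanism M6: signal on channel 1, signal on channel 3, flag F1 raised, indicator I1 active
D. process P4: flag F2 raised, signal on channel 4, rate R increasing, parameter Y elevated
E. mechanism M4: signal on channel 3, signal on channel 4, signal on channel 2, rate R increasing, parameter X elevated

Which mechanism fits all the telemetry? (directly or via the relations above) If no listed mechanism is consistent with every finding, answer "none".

A

Per-candidate check:
(A) process P3 — indicator I2 active yes; signal on channel 3 yes; signal on channel 4 yes; rate R increasing yes (via parameter X elevated → rate R increasing); parameter X elevated yes
(B) mechanism M5 — indicator I2 active yes; signal on channel 3 NO; signal on channel 4 NO; rate R increasing yes; parameter X elevated yes
(C) mechanism M6 — does not account for indicator I2 active, signal on channel 4, rate R increasing, parameter X elevated
(D) process P4 — does not account for indicator I2 active, signal on channel 3, parameter X elevated
(E) mechanism M4 — indicator I2 active NO; signal on channel 3 yes; signal on channel 4 yes; rate R increasing yes; parameter X elevated yes
Only (A) is consistent with every observation.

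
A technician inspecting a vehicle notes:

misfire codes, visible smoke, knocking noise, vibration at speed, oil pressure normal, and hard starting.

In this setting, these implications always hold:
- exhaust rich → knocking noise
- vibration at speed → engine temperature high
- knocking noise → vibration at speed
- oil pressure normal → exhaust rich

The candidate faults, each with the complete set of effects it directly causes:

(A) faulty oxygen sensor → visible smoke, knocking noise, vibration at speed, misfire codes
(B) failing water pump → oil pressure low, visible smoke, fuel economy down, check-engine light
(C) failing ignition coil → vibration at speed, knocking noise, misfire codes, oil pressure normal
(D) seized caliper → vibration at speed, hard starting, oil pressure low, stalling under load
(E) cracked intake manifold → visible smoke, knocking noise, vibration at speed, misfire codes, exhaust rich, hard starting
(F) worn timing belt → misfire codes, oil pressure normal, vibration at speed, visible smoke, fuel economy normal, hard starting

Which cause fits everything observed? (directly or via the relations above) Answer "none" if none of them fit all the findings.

Testing each hypothesis:
(A) faulty oxygen sensor — misfire codes yes; visible smoke yes; knocking noise yes; vibration at speed yes; oil pressure normal NO; hard starting NO
(B) failing water pump — misfire codes NO; visible smoke yes; knocking noise NO; vibration at speed NO; oil pressure normal NO; hard starting NO
(C) failing ignition coil — does not account for visible smoke, hard starting
(D) seized caliper — misfire codes NO; visible smoke NO; knocking noise NO; vibration at speed yes; oil pressure normal NO; hard starting yes
(E) cracked intake manifold — misfire codes yes; visible smoke yes; knocking noise yes; vibration at speed yes; oil pressure normal NO; hard starting yes
(F) worn timing belt — accounts for every observation (knocking noise via oil pressure normal → exhaust rich → knocking noise)
Only (F) is consistent with every observation.

F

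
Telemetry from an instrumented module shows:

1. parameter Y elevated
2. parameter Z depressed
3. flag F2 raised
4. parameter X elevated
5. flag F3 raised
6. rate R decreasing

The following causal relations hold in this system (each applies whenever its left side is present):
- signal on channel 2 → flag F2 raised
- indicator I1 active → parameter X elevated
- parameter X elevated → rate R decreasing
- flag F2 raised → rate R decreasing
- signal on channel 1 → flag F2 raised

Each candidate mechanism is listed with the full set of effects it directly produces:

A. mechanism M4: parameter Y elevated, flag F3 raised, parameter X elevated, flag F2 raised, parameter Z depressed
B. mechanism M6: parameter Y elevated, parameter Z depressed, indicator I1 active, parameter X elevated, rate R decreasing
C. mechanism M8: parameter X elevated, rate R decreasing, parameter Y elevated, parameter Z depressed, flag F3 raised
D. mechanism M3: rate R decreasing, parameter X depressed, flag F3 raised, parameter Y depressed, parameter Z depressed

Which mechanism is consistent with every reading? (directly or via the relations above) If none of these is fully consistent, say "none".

A

Testing each hypothesis:
(A) mechanism M4 — accounts for every observation (rate R decreasing via parameter X elevated → rate R decreasing)
(B) mechanism M6 — parameter Y elevated +; parameter Z depressed +; flag F2 raised -; parameter X elevated +; flag F3 raised -; rate R decreasing +
(C) mechanism M8 — parameter Y elevated +; parameter Z depressed +; flag F2 raised -; parameter X elevated +; flag F3 raised +; rate R decreasing +
(D) mechanism M3 — fails on parameter Y elevated, flag F2 raised, parameter X elevated (predicts parameter Y depressed, not parameter Y elevated; predicts parameter X depressed, not parameter X elevated)
(A) is the only candidate with no mismatches.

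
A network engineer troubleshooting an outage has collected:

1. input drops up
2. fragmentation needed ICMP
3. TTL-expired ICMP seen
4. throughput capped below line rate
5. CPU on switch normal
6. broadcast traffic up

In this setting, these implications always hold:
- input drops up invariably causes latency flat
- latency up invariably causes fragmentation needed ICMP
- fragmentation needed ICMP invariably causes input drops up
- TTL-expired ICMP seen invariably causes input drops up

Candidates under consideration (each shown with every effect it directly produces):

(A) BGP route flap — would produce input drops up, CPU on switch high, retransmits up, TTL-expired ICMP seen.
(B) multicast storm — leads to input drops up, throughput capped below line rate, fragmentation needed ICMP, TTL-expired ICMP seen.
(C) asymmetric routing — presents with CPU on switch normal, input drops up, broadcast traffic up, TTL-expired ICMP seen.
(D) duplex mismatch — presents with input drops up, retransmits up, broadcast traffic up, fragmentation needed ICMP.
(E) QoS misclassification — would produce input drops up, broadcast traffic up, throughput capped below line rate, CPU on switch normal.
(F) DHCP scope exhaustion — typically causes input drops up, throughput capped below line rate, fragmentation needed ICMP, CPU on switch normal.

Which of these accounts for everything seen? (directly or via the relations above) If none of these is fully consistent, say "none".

Checking each candidate against the observations:
(A) BGP route flap — input drops up yes; fragmentation needed ICMP NO; TTL-expired ICMP seen yes; throughput capped below line rate NO; CPU on switch normal NO; broadcast traffic up NO
(B) multicast storm — does not account for CPU on switch normal, broadcast traffic up
(C) asymmetric routing — does not account for fragmentation needed ICMP, throughput capped below line rate
(D) duplex mismatch — does not account for TTL-expired ICMP seen, throughput capped below line rate, CPU on switch normal
(E) QoS misclassification — does not account for fragmentation needed ICMP, TTL-expired ICMP seen
(F) DHCP scope exhaustion — does not account for TTL-expired ICMP seen, broadcast traffic up
Every candidate fails on at least one observation.

none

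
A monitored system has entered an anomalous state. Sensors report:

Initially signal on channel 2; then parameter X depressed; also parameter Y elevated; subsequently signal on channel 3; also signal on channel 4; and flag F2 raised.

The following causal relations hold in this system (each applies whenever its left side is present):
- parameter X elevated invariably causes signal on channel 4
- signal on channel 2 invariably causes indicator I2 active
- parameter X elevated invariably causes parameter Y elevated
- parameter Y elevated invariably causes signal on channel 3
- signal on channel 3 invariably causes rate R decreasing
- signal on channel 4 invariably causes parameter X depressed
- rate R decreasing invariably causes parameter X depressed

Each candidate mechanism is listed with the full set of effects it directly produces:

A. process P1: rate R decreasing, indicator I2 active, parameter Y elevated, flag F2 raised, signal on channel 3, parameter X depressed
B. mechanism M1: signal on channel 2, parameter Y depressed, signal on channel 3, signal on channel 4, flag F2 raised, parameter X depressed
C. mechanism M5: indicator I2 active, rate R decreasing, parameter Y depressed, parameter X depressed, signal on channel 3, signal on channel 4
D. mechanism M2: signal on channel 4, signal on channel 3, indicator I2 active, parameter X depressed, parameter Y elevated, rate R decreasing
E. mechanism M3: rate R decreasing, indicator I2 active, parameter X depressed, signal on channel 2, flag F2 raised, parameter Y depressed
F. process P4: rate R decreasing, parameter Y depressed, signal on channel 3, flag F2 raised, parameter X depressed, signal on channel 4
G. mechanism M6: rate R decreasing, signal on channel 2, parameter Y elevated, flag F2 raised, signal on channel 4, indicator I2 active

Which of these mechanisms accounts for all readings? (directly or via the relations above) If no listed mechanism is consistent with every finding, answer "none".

G

Per-candidate check:
(A) process P1 — does not account for signal on channel 2, signal on channel 4
(B) mechanism M1 — fails on parameter Y elevated (predicts parameter Y depressed, not parameter Y elevated)
(C) mechanism M5 — signal on channel 2 ✗; parameter X depressed ✓; parameter Y elevated ✗; signal on channel 3 ✓; signal on channel 4 ✓; flag F2 raised ✗
(D) mechanism M2 — does not account for signal on channel 2, flag F2 raised
(E) mechanism M3 — fails on parameter Y elevated, signal on channel 3, signal on channel 4 (predicts parameter Y depressed, not parameter Y elevated)
(F) process P4 — fails on signal on channel 2, parameter Y elevated (predicts parameter Y depressed, not parameter Y elevated)
(G) mechanism M6 — signal on channel 2 ✓; parameter X depressed ✓ (via rate R decreasing → parameter X depressed); parameter Y elevated ✓; signal on channel 3 ✓ (via parameter Y elevated → signal on channel 3); signal on channel 4 ✓; flag F2 raised ✓
(G) alone accounts for all the evidence.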